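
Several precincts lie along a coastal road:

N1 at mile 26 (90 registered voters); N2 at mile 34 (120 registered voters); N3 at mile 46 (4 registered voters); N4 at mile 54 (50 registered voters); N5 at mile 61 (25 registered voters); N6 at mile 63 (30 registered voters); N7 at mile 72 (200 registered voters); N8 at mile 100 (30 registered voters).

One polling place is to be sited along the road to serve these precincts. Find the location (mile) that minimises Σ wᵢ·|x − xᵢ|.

x = 61

For a sum of weighted absolute distances on a line, the optimum is the weighted median (not the mean). Total weight W = 549; half-weight = 274.5.
Sort by position and accumulate weight:
  mile 26 (N1, w=90) → cum 90
  mile 34 (N2, w=120) → cum 210
  mile 46 (N3, w=4) → cum 214
  mile 54 (N4, w=50) → cum 264
  mile 61 (N5, w=25) → cum 289  ≥ 274.5 → median here
  mile 63 (N6, w=30) → cum 319
  mile 72 (N7, w=200) → cum 519
  mile 100 (N8, w=30) → cum 549
Optimal location: mile 61.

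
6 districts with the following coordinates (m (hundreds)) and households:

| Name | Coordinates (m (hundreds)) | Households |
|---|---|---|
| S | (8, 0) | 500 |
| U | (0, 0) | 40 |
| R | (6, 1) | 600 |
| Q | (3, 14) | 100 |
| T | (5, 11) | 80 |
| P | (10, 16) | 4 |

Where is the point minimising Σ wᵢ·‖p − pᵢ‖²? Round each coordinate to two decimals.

The minimiser of Σwᵢ‖p−pᵢ‖² is the weighted centroid p* = (Σwᵢpᵢ)/(Σwᵢ).
Σwᵢ = 1324.
Σwᵢxᵢ = 500·8 + 40·0 + 600·6 + 100·3 + 80·5 + 4·10 = 8340.
Σwᵢyᵢ = 500·0 + 40·0 + 600·1 + 100·14 + 80·11 + 4·16 = 2944.
x* = 8340/1324 = 6.30, y* = 2944/1324 = 2.22.

(6.30, 2.22)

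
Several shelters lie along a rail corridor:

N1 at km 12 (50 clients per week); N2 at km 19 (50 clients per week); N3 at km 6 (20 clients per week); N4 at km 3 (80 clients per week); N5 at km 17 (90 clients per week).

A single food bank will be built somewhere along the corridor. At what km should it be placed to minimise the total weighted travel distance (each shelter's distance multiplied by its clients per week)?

x = 12

For a sum of weighted absolute distances on a line, the optimum is the weighted median (not the mean). Total weight W = 290; half-weight = 145.
Sort by position and accumulate weight:
  km 3 (N4, w=80) → cum 80
  km 6 (N3, w=20) → cum 100
  km 12 (N1, w=50) → cum 150  ≥ 145 → median here
  km 17 (N5, w=90) → cum 240
  km 19 (N2, w=50) → cum 290
Optimal location: km 12.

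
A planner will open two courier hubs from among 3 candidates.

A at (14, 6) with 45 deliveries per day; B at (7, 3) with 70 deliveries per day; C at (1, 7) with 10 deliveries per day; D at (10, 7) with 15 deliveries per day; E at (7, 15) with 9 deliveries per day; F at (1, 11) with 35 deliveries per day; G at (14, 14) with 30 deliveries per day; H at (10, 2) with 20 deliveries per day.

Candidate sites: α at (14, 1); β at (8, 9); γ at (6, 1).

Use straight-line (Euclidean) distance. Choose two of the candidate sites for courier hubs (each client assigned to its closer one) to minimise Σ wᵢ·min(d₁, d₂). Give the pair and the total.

{β, γ}, total 1199.9

Evaluate every pair (each demand assigned to the nearer of the two):
  {β, γ}: total = 1199.9
  {α, β}: total = 1392.3
  {α, γ}: total = 1557.9
Best pair: {β, γ} with total 1199.9.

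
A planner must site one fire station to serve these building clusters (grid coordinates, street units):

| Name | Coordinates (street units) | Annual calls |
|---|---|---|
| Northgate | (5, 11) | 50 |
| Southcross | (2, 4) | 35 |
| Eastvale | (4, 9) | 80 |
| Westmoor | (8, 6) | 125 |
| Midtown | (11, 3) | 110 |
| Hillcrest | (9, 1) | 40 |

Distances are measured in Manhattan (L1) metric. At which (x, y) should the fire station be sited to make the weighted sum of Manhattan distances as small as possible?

(8, 6)

Manhattan distance separates: Σwᵢ(|x−xᵢ|+|y−yᵢ|) = Σwᵢ|x−xᵢ| + Σwᵢ|y−yᵢ|, so x and y are optimised independently as 1-D weighted medians.
Total weight W = 440; half = 220.
x-coordinate, sorted with cumulative weight:
  x=2 (Southcross, w=35) cum 35
  x=4 (Eastvale, w=80) cum 115
  x=5 (Northgate, w=50) cum 165
  x=8 (Westmoor, w=125) cum 290  ← median
  x=9 (Hillcrest, w=40) cum 330
  x=11 (Midtown, w=110) cum 440
⇒ x* = 8
y-coordinate, sorted with cumulative weight:
  y=1 (Hillcrest, w=40) cum 40
  y=3 (Midtown, w=110) cum 150
  y=4 (Southcross, w=35) cum 185
  y=6 (Westmoor, w=125) cum 310  ← median
  y=9 (Eastvale, w=80) cum 390
  y=11 (Northgate, w=50) cum 440
⇒ y* = 6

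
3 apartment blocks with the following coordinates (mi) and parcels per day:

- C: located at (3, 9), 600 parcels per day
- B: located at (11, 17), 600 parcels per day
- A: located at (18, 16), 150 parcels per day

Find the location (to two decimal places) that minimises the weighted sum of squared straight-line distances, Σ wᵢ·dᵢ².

The minimiser of Σwᵢ‖p−pᵢ‖² is the weighted centroid p* = (Σwᵢpᵢ)/(Σwᵢ).
Σwᵢ = 1350.
Σwᵢxᵢ = 600·3 + 600·11 + 150·18 = 11100.
Σwᵢyᵢ = 600·9 + 600·17 + 150·16 = 18000.
x* = 11100/1350 = 8.22, y* = 18000/1350 = 13.33.

(8.22, 13.33)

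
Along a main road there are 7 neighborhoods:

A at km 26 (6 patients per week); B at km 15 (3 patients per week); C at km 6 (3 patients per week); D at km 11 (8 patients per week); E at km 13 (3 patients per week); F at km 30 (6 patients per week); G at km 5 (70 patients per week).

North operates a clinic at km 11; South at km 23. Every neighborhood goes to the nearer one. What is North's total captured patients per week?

The indifferent point is the midpoint (11+23)/2 = 17; neighborhoods left of it (closer to North at 11) go to North, those right go to South.
  G at 5 (w=70) → North
  C at 6 (w=3) → North
  D at 11 (w=8) → North
  E at 13 (w=3) → North
  B at 15 (w=3) → North
  A at 26 (w=6) → South
  F at 30 (w=6) → South
North captures 87; South captures 12.

87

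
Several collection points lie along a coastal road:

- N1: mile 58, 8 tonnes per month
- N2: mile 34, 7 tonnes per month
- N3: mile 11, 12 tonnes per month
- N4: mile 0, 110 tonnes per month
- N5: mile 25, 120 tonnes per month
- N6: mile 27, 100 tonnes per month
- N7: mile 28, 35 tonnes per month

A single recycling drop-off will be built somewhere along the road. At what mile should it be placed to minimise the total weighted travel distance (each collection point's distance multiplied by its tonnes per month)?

For a sum of weighted absolute distances on a line, the optimum is the weighted median (not the mean). Total weight W = 392; half-weight = 196.
Sort by position and accumulate weight:
  mile 0 (N4, w=110) → cum 110
  mile 11 (N3, w=12) → cum 122
  mile 25 (N5, w=120) → cum 242  ≥ 196 → median here
  mile 27 (N6, w=100) → cum 342
  mile 28 (N7, w=35) → cum 377
  mile 34 (N2, w=7) → cum 384
  mile 58 (N1, w=8) → cum 392
Optimal location: mile 25.

x = 25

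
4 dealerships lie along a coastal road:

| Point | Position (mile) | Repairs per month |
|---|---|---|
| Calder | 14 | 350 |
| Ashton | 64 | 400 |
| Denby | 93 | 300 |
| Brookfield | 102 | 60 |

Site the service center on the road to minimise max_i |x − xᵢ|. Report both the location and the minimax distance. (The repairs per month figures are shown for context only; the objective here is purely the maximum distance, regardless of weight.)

location 58, max distance 44

The 1-center on a line is the midpoint of the two extreme points: leftmost at 14, rightmost at 102.
Optimal location = (14 + 102)/2 = 58; maximum distance = (102 − 14)/2 = 44.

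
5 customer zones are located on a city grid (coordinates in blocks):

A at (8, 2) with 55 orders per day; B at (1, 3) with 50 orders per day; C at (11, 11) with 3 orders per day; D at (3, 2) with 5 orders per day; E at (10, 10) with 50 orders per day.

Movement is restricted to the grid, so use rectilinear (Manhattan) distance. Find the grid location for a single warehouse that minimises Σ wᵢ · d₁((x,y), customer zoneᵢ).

Manhattan distance separates: Σwᵢ(|x−xᵢ|+|y−yᵢ|) = Σwᵢ|x−xᵢ| + Σwᵢ|y−yᵢ|, so x and y are optimised independently as 1-D weighted medians.
Total weight W = 163; half = 81.5.
x-coordinate, sorted with cumulative weight:
  x=1 (B, w=50) cum 50
  x=3 (D, w=5) cum 55
  x=8 (A, w=55) cum 110  ← median
  x=10 (E, w=50) cum 160
  x=11 (C, w=3) cum 163
⇒ x* = 8
y-coordinate, sorted with cumulative weight:
  y=2 (A, w=55) cum 55
  y=2 (D, w=5) cum 60
  y=3 (B, w=50) cum 110  ← median
  y=10 (E, w=50) cum 160
  y=11 (C, w=3) cum 163
⇒ y* = 3

(8, 3)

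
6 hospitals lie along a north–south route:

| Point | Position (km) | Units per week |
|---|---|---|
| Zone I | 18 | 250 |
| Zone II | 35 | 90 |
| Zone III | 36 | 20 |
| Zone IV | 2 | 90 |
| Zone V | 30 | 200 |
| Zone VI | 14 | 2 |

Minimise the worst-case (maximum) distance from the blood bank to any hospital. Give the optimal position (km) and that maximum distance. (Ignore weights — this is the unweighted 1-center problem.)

The 1-center on a line is the midpoint of the two extreme points: leftmost at 2, rightmost at 36.
Optimal location = (2 + 36)/2 = 19; maximum distance = (36 − 2)/2 = 17.

location 19, max distance 17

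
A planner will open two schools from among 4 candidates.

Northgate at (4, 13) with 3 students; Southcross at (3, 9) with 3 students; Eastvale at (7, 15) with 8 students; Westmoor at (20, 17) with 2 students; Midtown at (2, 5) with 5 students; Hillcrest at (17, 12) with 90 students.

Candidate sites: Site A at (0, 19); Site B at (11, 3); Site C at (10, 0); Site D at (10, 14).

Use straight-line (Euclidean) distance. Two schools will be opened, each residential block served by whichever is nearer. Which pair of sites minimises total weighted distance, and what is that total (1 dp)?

Evaluate every pair (each demand assigned to the nearer of the two):
  {Site B, Site D}: total = 791.5
  {Site C, Site D}: total = 792.6
  {Site A, Site D}: total = 805.7
  {Site A, Site B}: total = 1169.0
  {Site B, Site C}: total = 1220.7
  {Site A, Site C}: total = 1454.4
Best pair: {Site B, Site D} with total 791.5.

{Site B, Site D}, total 791.5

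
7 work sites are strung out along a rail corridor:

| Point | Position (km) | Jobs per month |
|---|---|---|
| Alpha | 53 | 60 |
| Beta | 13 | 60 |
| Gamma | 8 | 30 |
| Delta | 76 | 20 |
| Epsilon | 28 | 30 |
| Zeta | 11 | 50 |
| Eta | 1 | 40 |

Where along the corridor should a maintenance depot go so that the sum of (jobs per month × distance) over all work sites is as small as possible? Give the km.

For a sum of weighted absolute distances on a line, the optimum is the weighted median (not the mean). Total weight W = 290; half-weight = 145.
Sort by position and accumulate weight:
  km 1 (Eta, w=40) → cum 40
  km 8 (Gamma, w=30) → cum 70
  km 11 (Zeta, w=50) → cum 120
  km 13 (Beta, w=60) → cum 180  ≥ 145 → median here
  km 28 (Epsilon, w=30) → cum 210
  km 53 (Alpha, w=60) → cum 270
  km 76 (Delta, w=20) → cum 290
Optimal location: km 13.

x = 13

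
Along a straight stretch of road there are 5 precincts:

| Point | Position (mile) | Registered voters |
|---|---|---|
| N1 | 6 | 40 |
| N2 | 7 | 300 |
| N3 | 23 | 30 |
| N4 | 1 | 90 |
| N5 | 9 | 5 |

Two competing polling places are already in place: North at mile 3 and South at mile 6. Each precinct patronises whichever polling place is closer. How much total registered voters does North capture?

The indifferent point is the midpoint (3+6)/2 = 4.5; precincts left of it (closer to North at 3) go to North, those right go to South.
  N4 at 1 (w=90) → North
  N1 at 6 (w=40) → South
  N2 at 7 (w=300) → South
  N5 at 9 (w=5) → South
  N3 at 23 (w=30) → South
North captures 90; South captures 375.

90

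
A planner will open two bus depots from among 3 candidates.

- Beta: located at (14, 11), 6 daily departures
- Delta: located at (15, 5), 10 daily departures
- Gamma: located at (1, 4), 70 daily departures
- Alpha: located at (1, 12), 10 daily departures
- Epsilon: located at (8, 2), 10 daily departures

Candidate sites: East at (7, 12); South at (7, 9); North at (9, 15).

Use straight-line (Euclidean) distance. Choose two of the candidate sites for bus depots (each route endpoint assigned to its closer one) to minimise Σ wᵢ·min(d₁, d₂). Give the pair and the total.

{East, South}, total 809.3

Evaluate every pair (each demand assigned to the nearer of the two):
  {East, South}: total = 809.3
  {South, North}: total = 812.4
  {East, North}: total = 1005.2
Best pair: {East, South} with total 809.3.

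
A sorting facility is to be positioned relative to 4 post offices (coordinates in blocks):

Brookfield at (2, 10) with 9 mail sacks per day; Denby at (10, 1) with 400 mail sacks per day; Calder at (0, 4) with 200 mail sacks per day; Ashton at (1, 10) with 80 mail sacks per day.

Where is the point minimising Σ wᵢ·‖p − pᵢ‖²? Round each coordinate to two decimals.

The minimiser of Σwᵢ‖p−pᵢ‖² is the weighted centroid p* = (Σwᵢpᵢ)/(Σwᵢ).
Σwᵢ = 689.
Σwᵢxᵢ = 9·2 + 400·10 + 200·0 + 80·1 = 4098.
Σwᵢyᵢ = 9·10 + 400·1 + 200·4 + 80·10 = 2090.
x* = 4098/689 = 5.95, y* = 2090/689 = 3.03.

(5.95, 3.03)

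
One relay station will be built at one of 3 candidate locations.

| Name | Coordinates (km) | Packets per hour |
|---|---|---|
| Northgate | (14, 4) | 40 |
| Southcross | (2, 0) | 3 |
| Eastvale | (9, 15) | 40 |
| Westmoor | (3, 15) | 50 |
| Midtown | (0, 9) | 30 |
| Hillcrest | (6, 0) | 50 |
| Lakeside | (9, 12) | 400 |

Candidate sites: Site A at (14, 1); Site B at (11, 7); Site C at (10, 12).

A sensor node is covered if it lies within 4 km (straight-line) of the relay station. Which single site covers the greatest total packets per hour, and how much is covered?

Site C, covering 440

Coverage radius r = 4 km; a point is covered iff (Δx)²+(Δy)² ≤ 4² = 16.
  Site A (14, 1): covers {Northgate} → 40
  Site B (11, 7): covers {none} → 0
  Site C (10, 12): covers {Eastvale, Lakeside} → 440
Maximum coverage at Site C: 440 packets per hour.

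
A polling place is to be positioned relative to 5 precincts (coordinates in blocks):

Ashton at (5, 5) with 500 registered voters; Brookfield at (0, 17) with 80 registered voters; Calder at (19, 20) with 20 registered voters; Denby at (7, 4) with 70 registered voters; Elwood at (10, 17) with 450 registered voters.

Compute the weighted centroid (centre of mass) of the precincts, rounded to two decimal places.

(7.03, 10.88)

The minimiser of Σwᵢ‖p−pᵢ‖² is the weighted centroid p* = (Σwᵢpᵢ)/(Σwᵢ).
Σwᵢ = 1120.
Σwᵢxᵢ = 500·5 + 80·0 + 20·19 + 70·7 + 450·10 = 7870.
Σwᵢyᵢ = 500·5 + 80·17 + 20·20 + 70·4 + 450·17 = 12190.
x* = 7870/1120 = 7.03, y* = 12190/1120 = 10.88.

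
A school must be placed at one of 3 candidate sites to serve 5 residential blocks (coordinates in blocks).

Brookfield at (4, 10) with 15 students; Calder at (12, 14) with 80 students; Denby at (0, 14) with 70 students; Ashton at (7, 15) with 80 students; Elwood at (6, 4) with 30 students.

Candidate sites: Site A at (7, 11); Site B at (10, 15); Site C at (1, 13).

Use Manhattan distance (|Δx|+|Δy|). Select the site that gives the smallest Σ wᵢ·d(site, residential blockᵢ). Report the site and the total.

Site B, total 1865 blocks

Total weighted distance at each candidate:
  Site A (7, 11): total = 1960
  Site B (10, 15): total = 1865
  Site C (1, 13): total = 2250
Minimum is at Site B with total 1865 blocks.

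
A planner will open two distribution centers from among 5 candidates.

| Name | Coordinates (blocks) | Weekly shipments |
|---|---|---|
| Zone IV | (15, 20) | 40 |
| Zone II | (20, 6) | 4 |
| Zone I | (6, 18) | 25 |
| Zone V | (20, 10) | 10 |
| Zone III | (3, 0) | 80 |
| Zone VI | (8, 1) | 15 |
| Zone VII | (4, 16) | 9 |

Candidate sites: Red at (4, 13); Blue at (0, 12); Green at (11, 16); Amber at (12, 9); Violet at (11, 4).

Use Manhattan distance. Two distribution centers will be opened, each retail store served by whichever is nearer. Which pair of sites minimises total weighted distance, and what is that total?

Evaluate every pair (each demand assigned to the nearer of the two):
  {Green, Violet}: total = 1802
  {Red, Green}: total = 2108
  {Red, Violet}: total = 2166
  {Red, Amber}: total = 2196
  {Blue, Green}: total = 2254
  {Amber, Violet}: total = 2254
  {Green, Amber}: total = 2312
  {Blue, Violet}: total = 2416
  {Blue, Amber}: total = 2446
  {Red, Blue}: total = 2564
Best pair: {Green, Violet} with total 1802.

{Green, Violet}, total 1802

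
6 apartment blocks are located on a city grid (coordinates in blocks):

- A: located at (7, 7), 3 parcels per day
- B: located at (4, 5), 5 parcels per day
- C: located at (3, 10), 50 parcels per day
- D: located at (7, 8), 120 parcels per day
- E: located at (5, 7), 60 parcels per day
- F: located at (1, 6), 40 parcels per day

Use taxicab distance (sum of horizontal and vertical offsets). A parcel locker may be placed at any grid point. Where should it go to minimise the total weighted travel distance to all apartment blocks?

(5, 8)

Manhattan distance separates: Σwᵢ(|x−xᵢ|+|y−yᵢ|) = Σwᵢ|x−xᵢ| + Σwᵢ|y−yᵢ|, so x and y are optimised independently as 1-D weighted medians.
Total weight W = 278; half = 139.
x-coordinate, sorted with cumulative weight:
  x=1 (F, w=40) cum 40
  x=3 (C, w=50) cum 90
  x=4 (B, w=5) cum 95
  x=5 (E, w=60) cum 155  ← median
  x=7 (A, w=3) cum 158
  x=7 (D, w=120) cum 278
⇒ x* = 5
y-coordinate, sorted with cumulative weight:
  y=5 (B, w=5) cum 5
  y=6 (F, w=40) cum 45
  y=7 (A, w=3) cum 48
  y=7 (E, w=60) cum 108
  y=8 (D, w=120) cum 228  ← median
  y=10 (C, w=50) cum 278
⇒ y* = 8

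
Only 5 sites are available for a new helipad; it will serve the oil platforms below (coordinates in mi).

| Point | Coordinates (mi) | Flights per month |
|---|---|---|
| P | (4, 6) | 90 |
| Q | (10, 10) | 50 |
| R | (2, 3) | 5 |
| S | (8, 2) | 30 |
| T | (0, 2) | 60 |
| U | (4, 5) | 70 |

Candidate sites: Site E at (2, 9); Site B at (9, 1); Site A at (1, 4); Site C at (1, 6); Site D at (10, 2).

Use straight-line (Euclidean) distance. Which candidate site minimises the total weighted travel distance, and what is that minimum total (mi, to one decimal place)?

Total weighted distance at each candidate:
  Site E (2, 9): total = 1784.1
  Site B (9, 1): total = 2159.5
  Site A (1, 4): total = 1446.3
  Site C (1, 6): total = 1488.9
  Site D (10, 2): total = 2218.9
Minimum is at Site A with total 1446.3 mi.

Site A, total 1446.3 mi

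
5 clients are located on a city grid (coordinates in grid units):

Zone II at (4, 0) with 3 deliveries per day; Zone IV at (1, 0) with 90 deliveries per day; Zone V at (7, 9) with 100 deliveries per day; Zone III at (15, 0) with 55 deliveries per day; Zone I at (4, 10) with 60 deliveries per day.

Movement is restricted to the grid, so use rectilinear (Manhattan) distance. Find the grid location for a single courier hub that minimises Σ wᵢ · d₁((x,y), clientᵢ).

(7, 9)

Manhattan distance separates: Σwᵢ(|x−xᵢ|+|y−yᵢ|) = Σwᵢ|x−xᵢ| + Σwᵢ|y−yᵢ|, so x and y are optimised independently as 1-D weighted medians.
Total weight W = 308; half = 154.
x-coordinate, sorted with cumulative weight:
  x=1 (Zone IV, w=90) cum 90
  x=4 (Zone II, w=3) cum 93
  x=4 (Zone I, w=60) cum 153
  x=7 (Zone V, w=100) cum 253  ← median
  x=15 (Zone III, w=55) cum 308
⇒ x* = 7
y-coordinate, sorted with cumulative weight:
  y=0 (Zone II, w=3) cum 3
  y=0 (Zone IV, w=90) cum 93
  y=0 (Zone III, w=55) cum 148
  y=9 (Zone V, w=100) cum 248  ← median
  y=10 (Zone I, w=60) cum 308
⇒ y* = 9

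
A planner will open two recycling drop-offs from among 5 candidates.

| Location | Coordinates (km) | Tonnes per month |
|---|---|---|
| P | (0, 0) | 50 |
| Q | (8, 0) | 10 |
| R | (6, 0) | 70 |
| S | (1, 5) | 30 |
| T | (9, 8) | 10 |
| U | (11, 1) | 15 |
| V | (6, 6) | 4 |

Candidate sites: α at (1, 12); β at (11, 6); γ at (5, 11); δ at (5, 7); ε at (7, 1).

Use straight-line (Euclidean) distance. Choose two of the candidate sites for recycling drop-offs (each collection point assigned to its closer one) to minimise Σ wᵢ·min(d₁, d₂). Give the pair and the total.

{δ, ε}, total 707.7

Evaluate every pair (each demand assigned to the nearer of the two):
  {δ, ε}: total = 707.7
  {β, ε}: total = 791.3
  {γ, ε}: total = 813.4
  {α, ε}: total = 829.9
  {β, δ}: total = 1235.3
  {α, δ}: total = 1309.6
  {γ, δ}: total = 1309.6
  {α, β}: total = 1549.2
  {β, γ}: total = 1557.6
  {α, γ}: total = 1944.6
Best pair: {δ, ε} with total 707.7.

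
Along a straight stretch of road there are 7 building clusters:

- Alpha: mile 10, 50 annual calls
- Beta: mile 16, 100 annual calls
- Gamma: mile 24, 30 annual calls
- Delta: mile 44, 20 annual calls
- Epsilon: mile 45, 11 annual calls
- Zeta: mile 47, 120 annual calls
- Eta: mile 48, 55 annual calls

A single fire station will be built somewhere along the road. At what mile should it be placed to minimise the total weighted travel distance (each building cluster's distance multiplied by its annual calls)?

x = 44

For a sum of weighted absolute distances on a line, the optimum is the weighted median (not the mean). Total weight W = 386; half-weight = 193.
Sort by position and accumulate weight:
  mile 10 (Alpha, w=50) → cum 50
  mile 16 (Beta, w=100) → cum 150
  mile 24 (Gamma, w=30) → cum 180
  mile 44 (Delta, w=20) → cum 200  ≥ 193 → median here
  mile 45 (Epsilon, w=11) → cum 211
  mile 47 (Zeta, w=120) → cum 331
  mile 48 (Eta, w=55) → cum 386
Optimal location: mile 44.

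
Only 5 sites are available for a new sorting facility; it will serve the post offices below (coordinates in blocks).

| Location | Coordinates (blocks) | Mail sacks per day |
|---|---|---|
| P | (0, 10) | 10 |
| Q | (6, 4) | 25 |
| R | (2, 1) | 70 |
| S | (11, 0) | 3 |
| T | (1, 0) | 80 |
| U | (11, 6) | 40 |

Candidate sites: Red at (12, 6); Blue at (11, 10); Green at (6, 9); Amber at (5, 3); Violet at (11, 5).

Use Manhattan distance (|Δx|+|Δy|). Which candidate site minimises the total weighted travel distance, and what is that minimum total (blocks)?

Total weighted distance at each candidate:
  Red (12, 6): total = 2831
  Blue (11, 10): total = 3435
  Green (6, 9): total = 2517
  Amber (5, 3): total = 1467
  Violet (11, 5): total = 2475
Minimum is at Amber with total 1467 blocks.

Amber, total 1467 blocks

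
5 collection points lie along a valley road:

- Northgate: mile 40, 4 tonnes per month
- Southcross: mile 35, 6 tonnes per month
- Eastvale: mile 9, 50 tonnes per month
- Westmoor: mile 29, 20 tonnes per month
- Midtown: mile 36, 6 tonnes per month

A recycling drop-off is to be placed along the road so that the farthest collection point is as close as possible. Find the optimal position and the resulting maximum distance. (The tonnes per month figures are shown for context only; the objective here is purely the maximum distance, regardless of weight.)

The 1-center on a line is the midpoint of the two extreme points: leftmost at 9, rightmost at 40.
Optimal location = (9 + 40)/2 = 24.5; maximum distance = (40 − 9)/2 = 15.5.

location 24.5, max distance 15.5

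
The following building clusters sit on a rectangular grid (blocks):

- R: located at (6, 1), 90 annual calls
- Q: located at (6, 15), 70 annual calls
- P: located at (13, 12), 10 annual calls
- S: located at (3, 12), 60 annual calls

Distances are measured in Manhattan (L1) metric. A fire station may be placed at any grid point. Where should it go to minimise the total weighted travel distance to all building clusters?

(6, 12)

Manhattan distance separates: Σwᵢ(|x−xᵢ|+|y−yᵢ|) = Σwᵢ|x−xᵢ| + Σwᵢ|y−yᵢ|, so x and y are optimised independently as 1-D weighted medians.
Total weight W = 230; half = 115.
x-coordinate, sorted with cumulative weight:
  x=3 (S, w=60) cum 60
  x=6 (R, w=90) cum 150  ← median
  x=6 (Q, w=70) cum 220
  x=13 (P, w=10) cum 230
⇒ x* = 6
y-coordinate, sorted with cumulative weight:
  y=1 (R, w=90) cum 90
  y=12 (P, w=10) cum 100
  y=12 (S, w=60) cum 160  ← median
  y=15 (Q, w=70) cum 230
⇒ y* = 12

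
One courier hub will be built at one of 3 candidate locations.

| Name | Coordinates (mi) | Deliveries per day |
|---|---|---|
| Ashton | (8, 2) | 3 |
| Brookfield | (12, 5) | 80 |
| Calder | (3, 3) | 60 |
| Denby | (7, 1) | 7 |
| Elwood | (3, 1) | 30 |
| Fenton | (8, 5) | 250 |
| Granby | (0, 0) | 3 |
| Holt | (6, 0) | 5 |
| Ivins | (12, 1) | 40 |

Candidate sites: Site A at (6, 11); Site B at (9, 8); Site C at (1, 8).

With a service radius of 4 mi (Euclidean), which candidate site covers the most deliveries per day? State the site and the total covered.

Site B, covering 250

Coverage radius r = 4 mi; a point is covered iff (Δx)²+(Δy)² ≤ 4² = 16.
  Site A (6, 11): covers {none} → 0
  Site B (9, 8): covers {Fenton} → 250
  Site C (1, 8): covers {none} → 0
Maximum coverage at Site B: 250 deliveries per day.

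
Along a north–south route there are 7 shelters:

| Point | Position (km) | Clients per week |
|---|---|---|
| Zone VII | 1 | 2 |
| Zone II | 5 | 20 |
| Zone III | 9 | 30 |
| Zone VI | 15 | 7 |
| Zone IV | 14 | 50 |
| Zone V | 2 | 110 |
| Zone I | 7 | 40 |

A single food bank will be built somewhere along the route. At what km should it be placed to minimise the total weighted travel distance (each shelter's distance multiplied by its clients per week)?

x = 5

For a sum of weighted absolute distances on a line, the optimum is the weighted median (not the mean). Total weight W = 259; half-weight = 129.5.
Sort by position and accumulate weight:
  km 1 (Zone VII, w=2) → cum 2
  km 2 (Zone V, w=110) → cum 112
  km 5 (Zone II, w=20) → cum 132  ≥ 129.5 → median here
  km 7 (Zone I, w=40) → cum 172
  km 9 (Zone III, w=30) → cum 202
  km 14 (Zone IV, w=50) → cum 252
  km 15 (Zone VI, w=7) → cum 259
Optimal location: km 5.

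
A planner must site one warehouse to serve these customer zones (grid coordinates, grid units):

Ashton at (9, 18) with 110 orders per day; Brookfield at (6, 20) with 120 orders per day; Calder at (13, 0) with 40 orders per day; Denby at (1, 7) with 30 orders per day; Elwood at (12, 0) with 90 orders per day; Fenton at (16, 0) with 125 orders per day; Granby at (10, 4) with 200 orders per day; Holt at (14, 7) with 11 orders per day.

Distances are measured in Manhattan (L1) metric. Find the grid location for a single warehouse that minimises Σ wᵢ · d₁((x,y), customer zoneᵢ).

(10, 4)

Manhattan distance separates: Σwᵢ(|x−xᵢ|+|y−yᵢ|) = Σwᵢ|x−xᵢ| + Σwᵢ|y−yᵢ|, so x and y are optimised independently as 1-D weighted medians.
Total weight W = 726; half = 363.
x-coordinate, sorted with cumulative weight:
  x=1 (Denby, w=30) cum 30
  x=6 (Brookfield, w=120) cum 150
  x=9 (Ashton, w=110) cum 260
  x=10 (Granby, w=200) cum 460  ← median
  x=12 (Elwood, w=90) cum 550
  x=13 (Calder, w=40) cum 590
  x=14 (Holt, w=11) cum 601
  x=16 (Fenton, w=125) cum 726
⇒ x* = 10
y-coordinate, sorted with cumulative weight:
  y=0 (Calder, w=40) cum 40
  y=0 (Elwood, w=90) cum 130
  y=0 (Fenton, w=125) cum 255
  y=4 (Granby, w=200) cum 455  ← median
  y=7 (Denby, w=30) cum 485
  y=7 (Holt, w=11) cum 496
  y=18 (Ashton, w=110) cum 606
  y=20 (Brookfield, w=120) cum 726
⇒ y* = 4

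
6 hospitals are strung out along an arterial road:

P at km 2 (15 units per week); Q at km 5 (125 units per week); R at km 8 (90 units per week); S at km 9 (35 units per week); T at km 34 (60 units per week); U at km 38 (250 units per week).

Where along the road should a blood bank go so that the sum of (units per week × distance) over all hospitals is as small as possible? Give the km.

x = 34

For a sum of weighted absolute distances on a line, the optimum is the weighted median (not the mean). Total weight W = 575; half-weight = 287.5.
Sort by position and accumulate weight:
  km 2 (P, w=15) → cum 15
  km 5 (Q, w=125) → cum 140
  km 8 (R, w=90) → cum 230
  km 9 (S, w=35) → cum 265
  km 34 (T, w=60) → cum 325  ≥ 287.5 → median here
  km 38 (U, w=250) → cum 575
Optimal location: km 34.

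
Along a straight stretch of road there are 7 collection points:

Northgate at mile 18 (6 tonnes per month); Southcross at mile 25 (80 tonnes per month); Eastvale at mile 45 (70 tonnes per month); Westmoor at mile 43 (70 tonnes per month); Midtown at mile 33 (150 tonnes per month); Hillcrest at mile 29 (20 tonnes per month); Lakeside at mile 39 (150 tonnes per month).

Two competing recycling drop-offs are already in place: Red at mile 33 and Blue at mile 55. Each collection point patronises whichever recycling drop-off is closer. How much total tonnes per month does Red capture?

476

The indifferent point is the midpoint (33+55)/2 = 44; collection points left of it (closer to Red at 33) go to Red, those right go to Blue.
  Northgate at 18 (w=6) → Red
  Southcross at 25 (w=80) → Red
  Hillcrest at 29 (w=20) → Red
  Midtown at 33 (w=150) → Red
  Lakeside at 39 (w=150) → Red
  Westmoor at 43 (w=70) → Red
  Eastvale at 45 (w=70) → Blue
Red captures 476; Blue captures 70.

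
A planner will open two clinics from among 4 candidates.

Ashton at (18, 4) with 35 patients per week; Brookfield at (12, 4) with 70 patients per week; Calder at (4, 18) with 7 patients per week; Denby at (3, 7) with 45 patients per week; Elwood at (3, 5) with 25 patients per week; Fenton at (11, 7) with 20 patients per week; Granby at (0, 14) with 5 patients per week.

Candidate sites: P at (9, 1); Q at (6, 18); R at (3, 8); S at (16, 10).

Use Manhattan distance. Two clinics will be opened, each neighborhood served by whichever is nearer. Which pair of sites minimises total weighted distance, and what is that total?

Evaluate every pair (each demand assigned to the nearer of the two):
  {P, R}: total = 1242
  {R, S}: total = 1382
  {P, Q}: total = 1854
  {P, S}: total = 1890
  {Q, R}: total = 1934
  {Q, S}: total = 2234
Best pair: {P, R} with total 1242.

{P, R}, total 1242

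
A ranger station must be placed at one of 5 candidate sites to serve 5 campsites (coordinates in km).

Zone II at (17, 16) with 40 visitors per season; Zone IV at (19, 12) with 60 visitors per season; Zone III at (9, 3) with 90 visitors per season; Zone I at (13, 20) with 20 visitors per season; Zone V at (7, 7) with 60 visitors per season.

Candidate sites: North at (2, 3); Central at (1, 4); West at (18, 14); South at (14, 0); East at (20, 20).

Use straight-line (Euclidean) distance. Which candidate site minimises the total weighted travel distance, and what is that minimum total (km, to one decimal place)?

West, total 2441.3 km

Total weighted distance at each candidate:
  North (2, 3): total = 3367.3
  Central (1, 4): total = 3510.0
  West (18, 14): total = 2441.3
  South (14, 0): total = 2950.4
  East (20, 20): total = 3749.2
Minimum is at West with total 2441.3 km.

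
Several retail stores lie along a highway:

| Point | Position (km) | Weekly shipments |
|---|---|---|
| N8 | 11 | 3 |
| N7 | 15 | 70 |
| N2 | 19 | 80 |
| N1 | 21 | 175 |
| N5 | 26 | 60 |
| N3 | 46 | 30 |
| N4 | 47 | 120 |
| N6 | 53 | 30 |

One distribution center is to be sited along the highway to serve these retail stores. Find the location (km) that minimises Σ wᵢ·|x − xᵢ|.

x = 21

For a sum of weighted absolute distances on a line, the optimum is the weighted median (not the mean). Total weight W = 568; half-weight = 284.
Sort by position and accumulate weight:
  km 11 (N8, w=3) → cum 3
  km 15 (N7, w=70) → cum 73
  km 19 (N2, w=80) → cum 153
  km 21 (N1, w=175) → cum 328  ≥ 284 → median here
  km 26 (N5, w=60) → cum 388
  km 46 (N3, w=30) → cum 418
  km 47 (N4, w=120) → cum 538
  km 53 (N6, w=30) → cum 568
Optimal location: km 21.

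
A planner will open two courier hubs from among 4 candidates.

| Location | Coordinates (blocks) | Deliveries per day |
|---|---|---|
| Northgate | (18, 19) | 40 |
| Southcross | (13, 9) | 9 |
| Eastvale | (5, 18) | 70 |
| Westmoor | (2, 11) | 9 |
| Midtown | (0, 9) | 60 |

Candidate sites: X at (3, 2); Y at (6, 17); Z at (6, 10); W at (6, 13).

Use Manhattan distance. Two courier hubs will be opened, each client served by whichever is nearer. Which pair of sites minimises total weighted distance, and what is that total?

Evaluate every pair (each demand assigned to the nearer of the two):
  {Y, Z}: total = 1237
  {Y, W}: total = 1453
  {X, Y}: total = 1525
  {Z, W}: total = 1677
  {X, W}: total = 1893
  {X, Z}: total = 2007
Best pair: {Y, Z} with total 1237.

{Y, Z}, total 1237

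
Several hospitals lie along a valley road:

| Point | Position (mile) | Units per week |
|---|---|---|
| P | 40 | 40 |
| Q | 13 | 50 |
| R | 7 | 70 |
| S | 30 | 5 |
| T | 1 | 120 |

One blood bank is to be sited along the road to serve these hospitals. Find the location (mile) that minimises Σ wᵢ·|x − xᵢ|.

x = 7

For a sum of weighted absolute distances on a line, the optimum is the weighted median (not the mean). Total weight W = 285; half-weight = 142.5.
Sort by position and accumulate weight:
  mile 1 (T, w=120) → cum 120
  mile 7 (R, w=70) → cum 190  ≥ 142.5 → median here
  mile 13 (Q, w=50) → cum 240
  mile 30 (S, w=5) → cum 245
  mile 40 (P, w=40) → cum 285
Optimal location: mile 7.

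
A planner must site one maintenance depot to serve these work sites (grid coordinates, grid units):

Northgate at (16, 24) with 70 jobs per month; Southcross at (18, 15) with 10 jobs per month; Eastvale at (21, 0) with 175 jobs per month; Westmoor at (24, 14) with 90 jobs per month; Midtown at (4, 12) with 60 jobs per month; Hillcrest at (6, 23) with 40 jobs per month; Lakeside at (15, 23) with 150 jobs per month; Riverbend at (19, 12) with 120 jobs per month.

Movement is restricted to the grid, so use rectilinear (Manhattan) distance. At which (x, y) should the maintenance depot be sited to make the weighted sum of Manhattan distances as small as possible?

(19, 14)

Manhattan distance separates: Σwᵢ(|x−xᵢ|+|y−yᵢ|) = Σwᵢ|x−xᵢ| + Σwᵢ|y−yᵢ|, so x and y are optimised independently as 1-D weighted medians.
Total weight W = 715; half = 357.5.
x-coordinate, sorted with cumulative weight:
  x=4 (Midtown, w=60) cum 60
  x=6 (Hillcrest, w=40) cum 100
  x=15 (Lakeside, w=150) cum 250
  x=16 (Northgate, w=70) cum 320
  x=18 (Southcross, w=10) cum 330
  x=19 (Riverbend, w=120) cum 450  ← median
  x=21 (Eastvale, w=175) cum 625
  x=24 (Westmoor, w=90) cum 715
⇒ x* = 19
y-coordinate, sorted with cumulative weight:
  y=0 (Eastvale, w=175) cum 175
  y=12 (Midtown, w=60) cum 235
  y=12 (Riverbend, w=120) cum 355
  y=14 (Westmoor, w=90) cum 445  ← median
  y=15 (Southcross, w=10) cum 455
  y=23 (Hillcrest, w=40) cum 495
  y=23 (Lakeside, w=150) cum 645
  y=24 (Northgate, w=70) cum 715
⇒ y* = 14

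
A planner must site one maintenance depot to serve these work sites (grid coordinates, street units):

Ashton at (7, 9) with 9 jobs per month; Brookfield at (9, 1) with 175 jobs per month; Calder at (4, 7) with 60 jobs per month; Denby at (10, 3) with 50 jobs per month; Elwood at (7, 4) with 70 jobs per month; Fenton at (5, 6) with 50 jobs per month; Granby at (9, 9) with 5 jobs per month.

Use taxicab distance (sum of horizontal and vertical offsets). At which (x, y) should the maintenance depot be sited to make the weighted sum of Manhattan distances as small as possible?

Manhattan distance separates: Σwᵢ(|x−xᵢ|+|y−yᵢ|) = Σwᵢ|x−xᵢ| + Σwᵢ|y−yᵢ|, so x and y are optimised independently as 1-D weighted medians.
Total weight W = 419; half = 209.5.
x-coordinate, sorted with cumulative weight:
  x=4 (Calder, w=60) cum 60
  x=5 (Fenton, w=50) cum 110
  x=7 (Ashton, w=9) cum 119
  x=7 (Elwood, w=70) cum 189
  x=9 (Brookfield, w=175) cum 364  ← median
  x=9 (Granby, w=5) cum 369
  x=10 (Denby, w=50) cum 419
⇒ x* = 9
y-coordinate, sorted with cumulative weight:
  y=1 (Brookfield, w=175) cum 175
  y=3 (Denby, w=50) cum 225  ← median
  y=4 (Elwood, w=70) cum 295
  y=6 (Fenton, w=50) cum 345
  y=7 (Calder, w=60) cum 405
  y=9 (Ashton, w=9) cum 414
  y=9 (Granby, w=5) cum 419
⇒ y* = 3

(9, 3)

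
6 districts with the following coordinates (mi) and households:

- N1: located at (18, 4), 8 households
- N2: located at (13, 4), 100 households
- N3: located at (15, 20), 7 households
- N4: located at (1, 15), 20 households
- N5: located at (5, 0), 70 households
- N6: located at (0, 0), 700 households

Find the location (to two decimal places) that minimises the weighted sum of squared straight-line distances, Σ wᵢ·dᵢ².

(2.12, 0.96)

The minimiser of Σwᵢ‖p−pᵢ‖² is the weighted centroid p* = (Σwᵢpᵢ)/(Σwᵢ).
Σwᵢ = 905.
Σwᵢxᵢ = 8·18 + 100·13 + 7·15 + 20·1 + 70·5 + 700·0 = 1919.
Σwᵢyᵢ = 8·4 + 100·4 + 7·20 + 20·15 + 70·0 + 700·0 = 872.
x* = 1919/905 = 2.12, y* = 872/905 = 0.96.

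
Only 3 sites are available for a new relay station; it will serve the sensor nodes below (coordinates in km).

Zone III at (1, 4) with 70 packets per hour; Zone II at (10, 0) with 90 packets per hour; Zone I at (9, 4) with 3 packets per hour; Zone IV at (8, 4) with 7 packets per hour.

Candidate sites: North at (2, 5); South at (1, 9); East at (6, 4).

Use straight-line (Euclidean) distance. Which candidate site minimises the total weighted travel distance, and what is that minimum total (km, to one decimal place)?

East, total 882.1 km

Total weighted distance at each candidate:
  North (2, 5): total = 1011.8
  South (1, 9): total = 1584.0
  East (6, 4): total = 882.1
Minimum is at East with total 882.1 km.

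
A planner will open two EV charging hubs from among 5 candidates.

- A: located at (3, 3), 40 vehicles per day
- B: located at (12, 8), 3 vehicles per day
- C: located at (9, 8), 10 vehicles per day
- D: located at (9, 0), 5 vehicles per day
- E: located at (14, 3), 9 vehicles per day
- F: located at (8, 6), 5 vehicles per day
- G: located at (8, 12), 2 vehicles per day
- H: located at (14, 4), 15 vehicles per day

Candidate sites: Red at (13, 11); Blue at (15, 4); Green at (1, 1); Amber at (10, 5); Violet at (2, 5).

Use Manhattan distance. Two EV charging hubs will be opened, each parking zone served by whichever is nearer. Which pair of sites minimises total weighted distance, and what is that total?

Evaluate every pair (each demand assigned to the nearer of the two):
  {Amber, Violet}: total = 367
  {Blue, Violet}: total = 385
  {Green, Amber}: total = 407
  {Blue, Green}: total = 434
  {Red, Violet}: total = 510
  {Blue, Amber}: total = 511
  {Red, Green}: total = 550
  {Red, Amber}: total = 598
  {Green, Violet}: total = 686
  {Red, Blue}: total = 742
Best pair: {Amber, Violet} with total 367.

{Amber, Violet}, total 367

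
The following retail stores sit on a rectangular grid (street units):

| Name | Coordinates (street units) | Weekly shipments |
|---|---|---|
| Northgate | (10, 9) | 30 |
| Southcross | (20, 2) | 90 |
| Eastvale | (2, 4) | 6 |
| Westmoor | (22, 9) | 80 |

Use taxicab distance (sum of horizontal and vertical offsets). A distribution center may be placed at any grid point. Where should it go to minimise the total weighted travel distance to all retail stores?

Manhattan distance separates: Σwᵢ(|x−xᵢ|+|y−yᵢ|) = Σwᵢ|x−xᵢ| + Σwᵢ|y−yᵢ|, so x and y are optimised independently as 1-D weighted medians.
Total weight W = 206; half = 103.
x-coordinate, sorted with cumulative weight:
  x=2 (Eastvale, w=6) cum 6
  x=10 (Northgate, w=30) cum 36
  x=20 (Southcross, w=90) cum 126  ← median
  x=22 (Westmoor, w=80) cum 206
⇒ x* = 20
y-coordinate, sorted with cumulative weight:
  y=2 (Southcross, w=90) cum 90
  y=4 (Eastvale, w=6) cum 96
  y=9 (Northgate, w=30) cum 126  ← median
  y=9 (Westmoor, w=80) cum 206
⇒ y* = 9

(20, 9)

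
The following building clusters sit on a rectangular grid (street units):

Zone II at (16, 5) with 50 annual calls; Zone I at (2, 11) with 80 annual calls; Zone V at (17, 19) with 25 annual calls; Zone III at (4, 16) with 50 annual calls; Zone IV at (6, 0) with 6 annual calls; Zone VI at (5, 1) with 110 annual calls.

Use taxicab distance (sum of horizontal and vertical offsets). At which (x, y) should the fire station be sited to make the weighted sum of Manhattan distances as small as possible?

Manhattan distance separates: Σwᵢ(|x−xᵢ|+|y−yᵢ|) = Σwᵢ|x−xᵢ| + Σwᵢ|y−yᵢ|, so x and y are optimised independently as 1-D weighted medians.
Total weight W = 321; half = 160.5.
x-coordinate, sorted with cumulative weight:
  x=2 (Zone I, w=80) cum 80
  x=4 (Zone III, w=50) cum 130
  x=5 (Zone VI, w=110) cum 240  ← median
  x=6 (Zone IV, w=6) cum 246
  x=16 (Zone II, w=50) cum 296
  x=17 (Zone V, w=25) cum 321
⇒ x* = 5
y-coordinate, sorted with cumulative weight:
  y=0 (Zone IV, w=6) cum 6
  y=1 (Zone VI, w=110) cum 116
  y=5 (Zone II, w=50) cum 166  ← median
  y=11 (Zone I, w=80) cum 246
  y=16 (Zone III, w=50) cum 296
  y=19 (Zone V, w=25) cum 321
⇒ y* = 5

(5, 5)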